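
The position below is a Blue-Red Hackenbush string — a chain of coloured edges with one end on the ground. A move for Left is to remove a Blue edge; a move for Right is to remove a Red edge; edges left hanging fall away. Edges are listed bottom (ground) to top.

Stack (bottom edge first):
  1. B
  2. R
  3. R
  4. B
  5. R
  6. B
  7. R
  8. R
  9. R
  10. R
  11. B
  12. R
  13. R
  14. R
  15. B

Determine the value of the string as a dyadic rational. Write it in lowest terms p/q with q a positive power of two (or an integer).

5155/16384

G_1 [B]  L=[0]  R=[∅]  gives 1
G_2 [BR]  L=[0]  R=[1]  gives 1/2
G_3 [BRR]  L=[0]  R=[1/2; 1]  gives 1/4
G_4 [BRRB]  L=[0; 1/4]  R=[1/2; 1]  gives 3/8
G_5 [BRRBR]  L=[0; 1/4]  R=[3/8; 1/2; 1]  gives 5/16
G_6 [BRRBRB]  L=[0; 1/4; 5/16]  R=[3/8; 1/2; 1]  gives 11/32
G_7 [BRRBRBR]  L=[0; 1/4; 5/16]  R=[11/32; 3/8; 1/2; 1]  gives 21/64
G_8 [BRRBRBRR]  L=[0; 1/4; 5/16]  R=[21/64; 11/32; 3/8; 1/2; 1]  gives 41/128
G_9 [BRRBRBRRR]  L=[0; 1/4; 5/16]  R=[41/128; 21/64; 11/32; 3/8; 1/2; 1]  gives 81/256
G_10 [BRRBRBRRRR]  L=[0; 1/4; 5/16]  R=[81/256; 41/128; 21/64; 11/32; 3/8; 1/2; 1]  gives 161/512
G_11 [BRRBRBRRRRB]  L=[0; 1/4; 5/16; 161/512]  R=[81/256; 41/128; 21/64; 11/32; 3/8; 1/2; 1]  gives 323/1024
G_12 [BRRBRBRRRRBR]  L=[0; 1/4; 5/16; 161/512]  R=[323/1024; 81/256; 41/128; 21/64; 11/32; 3/8; 1/2; 1]  gives 645/2048
G_13 [BRRBRBRRRRBRR]  L=[0; 1/4; 5/16; 161/512]  R=[645/2048; 323/1024; 81/256; 41/128; 21/64; 11/32; 3/8; 1/2; 1]  gives 1289/4096
G_14 [BRRBRBRRRRBRRR]  L=[0; 1/4; 5/16; 161/512]  R=[1289/4096; 645/2048; 323/1024; 81/256; 41/128; 21/64; 11/32; 3/8; 1/2; 1]  gives 2577/8192
G_15 [BRRBRBRRRRBRRRB]  L=[0; 1/4; 5/16; 161/512; 2577/8192]  R=[1289/4096; 645/2048; 323/1024; 81/256; 41/128; 21/64; 11/32; 3/8; 1/2; 1]  gives 5155/16384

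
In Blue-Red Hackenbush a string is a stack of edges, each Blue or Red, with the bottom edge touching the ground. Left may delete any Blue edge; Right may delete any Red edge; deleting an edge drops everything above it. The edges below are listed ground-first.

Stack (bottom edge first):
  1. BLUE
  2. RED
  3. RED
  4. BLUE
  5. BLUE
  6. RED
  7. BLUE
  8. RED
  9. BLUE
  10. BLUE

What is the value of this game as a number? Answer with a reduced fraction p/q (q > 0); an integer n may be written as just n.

1 of 10 · B · max L 0 · min R +∞ → 1
2 of 10 · BR · max L 0 · min R 1 → 1/2
3 of 10 · BRR · max L 0 · min R 1/2 → 1/4
4 of 10 · BRRB · max L 1/4 · min R 1/2 → 3/8
5 of 10 · BRRBB · max L 3/8 · min R 1/2 → 7/16
6 of 10 · BRRBBR · max L 3/8 · min R 7/16 → 13/32
7 of 10 · BRRBBRB · max L 13/32 · min R 7/16 → 27/64
8 of 10 · BRRBBRBR · max L 13/32 · min R 27/64 → 53/128
9 of 10 · BRRBBRBRB · max L 53/128 · min R 27/64 → 107/256
10 of 10 · BRRBBRBRBB · max L 107/256 · min R 27/64 → 215/512

215/512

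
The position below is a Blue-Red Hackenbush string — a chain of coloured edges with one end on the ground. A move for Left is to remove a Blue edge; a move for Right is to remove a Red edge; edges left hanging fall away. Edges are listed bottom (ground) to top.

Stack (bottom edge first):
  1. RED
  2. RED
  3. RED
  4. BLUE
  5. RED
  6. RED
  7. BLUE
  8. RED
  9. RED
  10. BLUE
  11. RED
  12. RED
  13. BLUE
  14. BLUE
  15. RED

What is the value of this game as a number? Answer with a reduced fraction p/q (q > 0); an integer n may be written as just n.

-11699/4096

Build value(s[:k]) for k = 1..15, string s = RED RED RED BLUE RED RED BLUE RED RED BLUE RED RED BLUE BLUE RED.
value_1 [R]  L=[(no moves)]  R=[0]  so -1
value_2 [RR]  L=[(no moves)]  R=[-1,0]  so -2
value_3 [RRR]  L=[(no moves)]  R=[-2,-1,0]  so -3
value_4 [RRRB]  L=[-3]  R=[-2,-1,0]  so -5/2
value_5 [RRRBR]  L=[-3]  R=[-5/2,-2,-1,0]  so -11/4
value_6 [RRRBRR]  L=[-3]  R=[-11/4,-5/2,-2,-1,0]  so -23/8
value_7 [RRRBRRB]  L=[-3,-23/8]  R=[-11/4,-5/2,-2,-1,0]  so -45/16
value_8 [RRRBRRBR]  L=[-3,-23/8]  R=[-45/16,-11/4,-5/2,-2,-1,0]  so -91/32
value_9 [RRRBRRBRR]  L=[-3,-23/8]  R=[-91/32,-45/16,-11/4,-5/2,-2,-1,0]  so -183/64
value_10 [RRRBRRBRRB]  L=[-3,-23/8,-183/64]  R=[-91/32,-45/16,-11/4,-5/2,-2,-1,0]  so -365/128
value_11 [RRRBRRBRRBR]  L=[-3,-23/8,-183/64]  R=[-365/128,-91/32,-45/16,-11/4,-5/2,-2,-1,0]  so -731/256
value_12 [RRRBRRBRRBRR]  L=[-3,-23/8,-183/64]  R=[-731/256,-365/128,-91/32,-45/16,-11/4,-5/2,-2,-1,0]  so -1463/512
value_13 [RRRBRRBRRBRRB]  L=[-3,-23/8,-183/64,-1463/512]  R=[-731/256,-365/128,-91/32,-45/16,-11/4,-5/2,-2,-1,0]  so -2925/1024
value_14 [RRRBRRBRRBRRBB]  L=[-3,-23/8,-183/64,-1463/512,-2925/1024]  R=[-731/256,-365/128,-91/32,-45/16,-11/4,-5/2,-2,-1,0]  so -5849/2048
value_15 [RRRBRRBRRBRRBBR]  L=[-3,-23/8,-183/64,-1463/512,-2925/1024]  R=[-5849/2048,-731/256,-365/128,-91/32,-45/16,-11/4,-5/2,-2,-1,0]  so -11699/4096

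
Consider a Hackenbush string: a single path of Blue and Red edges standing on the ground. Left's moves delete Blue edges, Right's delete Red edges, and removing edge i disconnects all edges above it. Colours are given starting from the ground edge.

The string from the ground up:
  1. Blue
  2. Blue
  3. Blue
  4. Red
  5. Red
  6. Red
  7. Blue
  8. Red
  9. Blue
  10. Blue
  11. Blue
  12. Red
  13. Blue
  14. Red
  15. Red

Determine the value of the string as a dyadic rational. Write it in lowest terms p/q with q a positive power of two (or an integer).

8937/4096

B: Left { 0 }, Right { none } -> simplest 1
BB: Left { 0, 1 }, Right { none } -> simplest 2
BBB: Left { 0, 1, 2 }, Right { none } -> simplest 3
BBBR: Left { 0, 1, 2 }, Right { 3 } -> simplest 5/2
BBBRR: Left { 0, 1, 2 }, Right { 5/2, 3 } -> simplest 9/4
BBBRRR: Left { 0, 1, 2 }, Right { 9/4, 5/2, 3 } -> simplest 17/8
BBBRRRB: Left { 0, 1, 2, 17/8 }, Right { 9/4, 5/2, 3 } -> simplest 35/16
BBBRRRBR: Left { 0, 1, 2, 17/8 }, Right { 35/16, 9/4, 5/2, 3 } -> simplest 69/32
BBBRRRBRB: Left { 0, 1, 2, 17/8, 69/32 }, Right { 35/16, 9/4, 5/2, 3 } -> simplest 139/64
BBBRRRBRBB: Left { 0, 1, 2, 17/8, 69/32, 139/64 }, Right { 35/16, 9/4, 5/2, 3 } -> simplest 279/128
BBBRRRBRBBB: Left { 0, 1, 2, 17/8, 69/32, 139/64, 279/128 }, Right { 35/16, 9/4, 5/2, 3 } -> simplest 559/256
BBBRRRBRBBBR: Left { 0, 1, 2, 17/8, 69/32, 139/64, 279/128 }, Right { 559/256, 35/16, 9/4, 5/2, 3 } -> simplest 1117/512
BBBRRRBRBBBRB: Left { 0, 1, 2, 17/8, 69/32, 139/64, 279/128, 1117/512 }, Right { 559/256, 35/16, 9/4, 5/2, 3 } -> simplest 2235/1024
BBBRRRBRBBBRBR: Left { 0, 1, 2, 17/8, 69/32, 139/64, 279/128, 1117/512 }, Right { 2235/1024, 559/256, 35/16, 9/4, 5/2, 3 } -> simplest 4469/2048
BBBRRRBRBBBRBRR: Left { 0, 1, 2, 17/8, 69/32, 139/64, 279/128, 1117/512 }, Right { 4469/2048, 2235/1024, 559/256, 35/16, 9/4, 5/2, 3 } -> simplest 8937/4096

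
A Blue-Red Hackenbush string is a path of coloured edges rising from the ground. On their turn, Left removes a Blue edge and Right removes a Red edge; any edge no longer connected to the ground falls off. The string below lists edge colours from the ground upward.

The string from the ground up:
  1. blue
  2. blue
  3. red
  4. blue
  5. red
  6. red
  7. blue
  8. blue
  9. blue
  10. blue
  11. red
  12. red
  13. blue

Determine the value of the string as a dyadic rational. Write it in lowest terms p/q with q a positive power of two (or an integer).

3315/2048

1 of 13 · b · max L 0 · min R +∞ => 1
2 of 13 · bb · max L 1 · min R +∞ => 2
3 of 13 · bbr · max L 1 · min R 2 => 3/2
4 of 13 · bbrb · max L 3/2 · min R 2 => 7/4
5 of 13 · bbrbr · max L 3/2 · min R 7/4 => 13/8
6 of 13 · bbrbrr · max L 3/2 · min R 13/8 => 25/16
7 of 13 · bbrbrrb · max L 25/16 · min R 13/8 => 51/32
8 of 13 · bbrbrrbb · max L 51/32 · min R 13/8 => 103/64
9 of 13 · bbrbrrbbb · max L 103/64 · min R 13/8 => 207/128
10 of 13 · bbrbrrbbbb · max L 207/128 · min R 13/8 => 415/256
11 of 13 · bbrbrrbbbbr · max L 207/128 · min R 415/256 => 829/512
12 of 13 · bbrbrrbbbbrr · max L 207/128 · min R 829/512 => 1657/1024
13 of 13 · bbrbrrbbbbrrb · max L 1657/1024 · min R 829/512 => 3315/2048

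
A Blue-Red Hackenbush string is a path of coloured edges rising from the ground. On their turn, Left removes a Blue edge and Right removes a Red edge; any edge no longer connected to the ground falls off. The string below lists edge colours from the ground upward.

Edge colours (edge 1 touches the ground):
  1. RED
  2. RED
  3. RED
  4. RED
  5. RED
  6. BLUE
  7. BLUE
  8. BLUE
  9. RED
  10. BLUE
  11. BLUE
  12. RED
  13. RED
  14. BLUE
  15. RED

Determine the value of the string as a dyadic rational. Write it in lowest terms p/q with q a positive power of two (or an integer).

-4251/1024

1 of 15 · R · max L −∞ · min R 0 = -1
2 of 15 · RR · max L −∞ · min R -1 = -2
3 of 15 · RRR · max L −∞ · min R -2 = -3
4 of 15 · RRRR · max L −∞ · min R -3 = -4
5 of 15 · RRRRR · max L −∞ · min R -4 = -5
6 of 15 · RRRRRB · max L -5 · min R -4 = -9/2
7 of 15 · RRRRRBB · max L -9/2 · min R -4 = -17/4
8 of 15 · RRRRRBBB · max L -17/4 · min R -4 = -33/8
9 of 15 · RRRRRBBBR · max L -17/4 · min R -33/8 = -67/16
10 of 15 · RRRRRBBBRB · max L -67/16 · min R -33/8 = -133/32
11 of 15 · RRRRRBBBRBB · max L -133/32 · min R -33/8 = -265/64
12 of 15 · RRRRRBBBRBBR · max L -133/32 · min R -265/64 = -531/128
13 of 15 · RRRRRBBBRBBRR · max L -133/32 · min R -531/128 = -1063/256
14 of 15 · RRRRRBBBRBBRRB · max L -1063/256 · min R -531/128 = -2125/512
15 of 15 · RRRRRBBBRBBRRBR · max L -1063/256 · min R -2125/512 = -4251/1024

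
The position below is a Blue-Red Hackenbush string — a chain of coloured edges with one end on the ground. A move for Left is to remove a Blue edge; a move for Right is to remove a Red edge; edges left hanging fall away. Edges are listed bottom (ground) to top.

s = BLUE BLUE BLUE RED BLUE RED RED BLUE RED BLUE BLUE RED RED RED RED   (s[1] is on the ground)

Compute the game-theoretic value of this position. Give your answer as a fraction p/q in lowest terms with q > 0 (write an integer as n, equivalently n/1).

Recurse on prefixes of the 15-edge string BLUE BLUE BLUE RED BLUE RED RED BLUE RED BLUE BLUE RED RED RED RED:
G(B) = { 0 | ∅ } gives 1
G(BB) = { 0 1 | ∅ } gives 2
G(BBB) = { 0 1 2 | ∅ } gives 3
G(BBBR) = { 0 1 2 | 3 } gives 5/2
G(BBBRB) = { 0 1 2 5/2 | 3 } gives 11/4
G(BBBRBR) = { 0 1 2 5/2 | 11/4 3 } gives 21/8
G(BBBRBRR) = { 0 1 2 5/2 | 21/8 11/4 3 } gives 41/16
G(BBBRBRRB) = { 0 1 2 5/2 41/16 | 21/8 11/4 3 } gives 83/32
G(BBBRBRRBR) = { 0 1 2 5/2 41/16 | 83/32 21/8 11/4 3 } gives 165/64
G(BBBRBRRBRB) = { 0 1 2 5/2 41/16 165/64 | 83/32 21/8 11/4 3 } gives 331/128
G(BBBRBRRBRBB) = { 0 1 2 5/2 41/16 165/64 331/128 | 83/32 21/8 11/4 3 } gives 663/256
G(BBBRBRRBRBBR) = { 0 1 2 5/2 41/16 165/64 331/128 | 663/256 83/32 21/8 11/4 3 } gives 1325/512
G(BBBRBRRBRBBRR) = { 0 1 2 5/2 41/16 165/64 331/128 | 1325/512 663/256 83/32 21/8 11/4 3 } gives 2649/1024
G(BBBRBRRBRBBRRR) = { 0 1 2 5/2 41/16 165/64 331/128 | 2649/1024 1325/512 663/256 83/32 21/8 11/4 3 } gives 5297/2048
G(BBBRBRRBRBBRRRR) = { 0 1 2 5/2 41/16 165/64 331/128 | 5297/2048 2649/1024 1325/512 663/256 83/32 21/8 11/4 3 } gives 10593/4096

10593/4096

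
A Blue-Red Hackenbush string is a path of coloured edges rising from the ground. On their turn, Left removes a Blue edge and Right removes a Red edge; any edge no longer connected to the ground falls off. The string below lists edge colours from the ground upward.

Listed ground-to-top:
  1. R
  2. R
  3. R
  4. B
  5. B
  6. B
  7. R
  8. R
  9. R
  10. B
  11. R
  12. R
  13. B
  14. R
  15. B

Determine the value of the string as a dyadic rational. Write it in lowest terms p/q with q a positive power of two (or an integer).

-9141/4096

Prefix values for R R R B B B R R R B R R B R B via {L|R} + simplicity:
edge 1 of 15 (R): { — | 0 } => -1
edge 2 of 15 (R): { — | -1,0 } => -2
edge 3 of 15 (R): { — | -2,-1,0 } => -3
edge 4 of 15 (B): { -3 | -2,-1,0 } => -5/2
edge 5 of 15 (B): { -3,-5/2 | -2,-1,0 } => -9/4
edge 6 of 15 (B): { -3,-5/2,-9/4 | -2,-1,0 } => -17/8
edge 7 of 15 (R): { -3,-5/2,-9/4 | -17/8,-2,-1,0 } => -35/16
edge 8 of 15 (R): { -3,-5/2,-9/4 | -35/16,-17/8,-2,-1,0 } => -71/32
edge 9 of 15 (R): { -3,-5/2,-9/4 | -71/32,-35/16,-17/8,-2,-1,0 } => -143/64
edge 10 of 15 (B): { -3,-5/2,-9/4,-143/64 | -71/32,-35/16,-17/8,-2,-1,0 } => -285/128
edge 11 of 15 (R): { -3,-5/2,-9/4,-143/64 | -285/128,-71/32,-35/16,-17/8,-2,-1,0 } => -571/256
edge 12 of 15 (R): { -3,-5/2,-9/4,-143/64 | -571/256,-285/128,-71/32,-35/16,-17/8,-2,-1,0 } => -1143/512
edge 13 of 15 (B): { -3,-5/2,-9/4,-143/64,-1143/512 | -571/256,-285/128,-71/32,-35/16,-17/8,-2,-1,0 } => -2285/1024
edge 14 of 15 (R): { -3,-5/2,-9/4,-143/64,-1143/512 | -2285/1024,-571/256,-285/128,-71/32,-35/16,-17/8,-2,-1,0 } => -4571/2048
edge 15 of 15 (B): { -3,-5/2,-9/4,-143/64,-1143/512,-4571/2048 | -2285/1024,-571/256,-285/128,-71/32,-35/16,-17/8,-2,-1,0 } => -9141/4096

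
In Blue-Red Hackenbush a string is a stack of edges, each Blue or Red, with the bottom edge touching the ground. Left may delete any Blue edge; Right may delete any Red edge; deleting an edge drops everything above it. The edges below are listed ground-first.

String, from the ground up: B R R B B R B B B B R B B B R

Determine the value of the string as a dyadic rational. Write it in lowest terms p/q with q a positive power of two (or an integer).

1 of 15 · B · max L 0 · min R +∞ ⇒ 1
2 of 15 · BR · max L 0 · min R 1 ⇒ 1/2
3 of 15 · BRR · max L 0 · min R 1/2 ⇒ 1/4
4 of 15 · BRRB · max L 1/4 · min R 1/2 ⇒ 3/8
5 of 15 · BRRBB · max L 3/8 · min R 1/2 ⇒ 7/16
6 of 15 · BRRBBR · max L 3/8 · min R 7/16 ⇒ 13/32
7 of 15 · BRRBBRB · max L 13/32 · min R 7/16 ⇒ 27/64
8 of 15 · BRRBBRBB · max L 27/64 · min R 7/16 ⇒ 55/128
9 of 15 · BRRBBRBBB · max L 55/128 · min R 7/16 ⇒ 111/256
10 of 15 · BRRBBRBBBB · max L 111/256 · min R 7/16 ⇒ 223/512
11 of 15 · BRRBBRBBBBR · max L 111/256 · min R 223/512 ⇒ 445/1024
12 of 15 · BRRBBRBBBBRB · max L 445/1024 · min R 223/512 ⇒ 891/2048
13 of 15 · BRRBBRBBBBRBB · max L 891/2048 · min R 223/512 ⇒ 1783/4096
14 of 15 · BRRBBRBBBBRBBB · max L 1783/4096 · min R 223/512 ⇒ 3567/8192
15 of 15 · BRRBBRBBBBRBBBR · max L 1783/4096 · min R 3567/8192 ⇒ 7133/16384

7133/16384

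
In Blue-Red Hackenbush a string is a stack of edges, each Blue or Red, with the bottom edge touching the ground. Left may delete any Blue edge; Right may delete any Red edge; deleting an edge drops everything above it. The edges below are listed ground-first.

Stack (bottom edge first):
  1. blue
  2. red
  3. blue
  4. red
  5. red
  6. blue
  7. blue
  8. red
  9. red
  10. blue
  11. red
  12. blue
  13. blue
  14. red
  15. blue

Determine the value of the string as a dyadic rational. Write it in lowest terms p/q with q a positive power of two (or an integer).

9819/16384

G_1 [b]  L=[0]  R=[—]  => 1
G_2 [br]  L=[0]  R=[1]  => 1/2
G_3 [brb]  L=[0; 1/2]  R=[1]  => 3/4
G_4 [brbr]  L=[0; 1/2]  R=[3/4; 1]  => 5/8
G_5 [brbrr]  L=[0; 1/2]  R=[5/8; 3/4; 1]  => 9/16
G_6 [brbrrb]  L=[0; 1/2; 9/16]  R=[5/8; 3/4; 1]  => 19/32
G_7 [brbrrbb]  L=[0; 1/2; 9/16; 19/32]  R=[5/8; 3/4; 1]  => 39/64
G_8 [brbrrbbr]  L=[0; 1/2; 9/16; 19/32]  R=[39/64; 5/8; 3/4; 1]  => 77/128
G_9 [brbrrbbrr]  L=[0; 1/2; 9/16; 19/32]  R=[77/128; 39/64; 5/8; 3/4; 1]  => 153/256
G_10 [brbrrbbrrb]  L=[0; 1/2; 9/16; 19/32; 153/256]  R=[77/128; 39/64; 5/8; 3/4; 1]  => 307/512
G_11 [brbrrbbrrbr]  L=[0; 1/2; 9/16; 19/32; 153/256]  R=[307/512; 77/128; 39/64; 5/8; 3/4; 1]  => 613/1024
G_12 [brbrrbbrrbrb]  L=[0; 1/2; 9/16; 19/32; 153/256; 613/1024]  R=[307/512; 77/128; 39/64; 5/8; 3/4; 1]  => 1227/2048
G_13 [brbrrbbrrbrbb]  L=[0; 1/2; 9/16; 19/32; 153/256; 613/1024; 1227/2048]  R=[307/512; 77/128; 39/64; 5/8; 3/4; 1]  => 2455/4096
G_14 [brbrrbbrrbrbbr]  L=[0; 1/2; 9/16; 19/32; 153/256; 613/1024; 1227/2048]  R=[2455/4096; 307/512; 77/128; 39/64; 5/8; 3/4; 1]  => 4909/8192
G_15 [brbrrbbrrbrbbrb]  L=[0; 1/2; 9/16; 19/32; 153/256; 613/1024; 1227/2048; 4909/8192]  R=[2455/4096; 307/512; 77/128; 39/64; 5/8; 3/4; 1]  => 9819/16384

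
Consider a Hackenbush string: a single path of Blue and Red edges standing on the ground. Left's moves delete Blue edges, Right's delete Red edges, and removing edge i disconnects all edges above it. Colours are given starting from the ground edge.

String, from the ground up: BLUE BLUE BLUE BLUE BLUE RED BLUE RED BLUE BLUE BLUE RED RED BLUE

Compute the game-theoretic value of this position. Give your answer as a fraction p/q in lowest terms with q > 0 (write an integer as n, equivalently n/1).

1 of 14 · B · max L 0 · min R +∞ → 1
2 of 14 · BB · max L 1 · min R +∞ → 2
3 of 14 · BBB · max L 2 · min R +∞ → 3
4 of 14 · BBBB · max L 3 · min R +∞ → 4
5 of 14 · BBBBB · max L 4 · min R +∞ → 5
6 of 14 · BBBBBR · max L 4 · min R 5 → 9/2
7 of 14 · BBBBBRB · max L 9/2 · min R 5 → 19/4
8 of 14 · BBBBBRBR · max L 9/2 · min R 19/4 → 37/8
9 of 14 · BBBBBRBRB · max L 37/8 · min R 19/4 → 75/16
10 of 14 · BBBBBRBRBB · max L 75/16 · min R 19/4 → 151/32
11 of 14 · BBBBBRBRBBB · max L 151/32 · min R 19/4 → 303/64
12 of 14 · BBBBBRBRBBBR · max L 151/32 · min R 303/64 → 605/128
13 of 14 · BBBBBRBRBBBRR · max L 151/32 · min R 605/128 → 1209/256
14 of 14 · BBBBBRBRBBBRRB · max L 1209/256 · min R 605/128 → 2419/512

2419/512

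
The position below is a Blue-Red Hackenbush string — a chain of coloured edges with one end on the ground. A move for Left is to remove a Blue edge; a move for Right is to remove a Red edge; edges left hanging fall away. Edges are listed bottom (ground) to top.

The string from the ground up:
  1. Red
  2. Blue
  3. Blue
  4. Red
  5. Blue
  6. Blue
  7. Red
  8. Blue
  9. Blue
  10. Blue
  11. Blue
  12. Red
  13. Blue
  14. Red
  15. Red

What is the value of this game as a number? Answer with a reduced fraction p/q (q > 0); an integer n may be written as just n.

R: Left { · }, Right { 0 } ⇒ simplest -1
RB: Left { -1 }, Right { 0 } ⇒ simplest -1/2
RBB: Left { -1,-1/2 }, Right { 0 } ⇒ simplest -1/4
RBBR: Left { -1,-1/2 }, Right { -1/4,0 } ⇒ simplest -3/8
RBBRB: Left { -1,-1/2,-3/8 }, Right { -1/4,0 } ⇒ simplest -5/16
RBBRBB: Left { -1,-1/2,-3/8,-5/16 }, Right { -1/4,0 } ⇒ simplest -9/32
RBBRBBR: Left { -1,-1/2,-3/8,-5/16 }, Right { -9/32,-1/4,0 } ⇒ simplest -19/64
RBBRBBRB: Left { -1,-1/2,-3/8,-5/16,-19/64 }, Right { -9/32,-1/4,0 } ⇒ simplest -37/128
RBBRBBRBB: Left { -1,-1/2,-3/8,-5/16,-19/64,-37/128 }, Right { -9/32,-1/4,0 } ⇒ simplest -73/256
RBBRBBRBBB: Left { -1,-1/2,-3/8,-5/16,-19/64,-37/128,-73/256 }, Right { -9/32,-1/4,0 } ⇒ simplest -145/512
RBBRBBRBBBB: Left { -1,-1/2,-3/8,-5/16,-19/64,-37/128,-73/256,-145/512 }, Right { -9/32,-1/4,0 } ⇒ simplest -289/1024
RBBRBBRBBBBR: Left { -1,-1/2,-3/8,-5/16,-19/64,-37/128,-73/256,-145/512 }, Right { -289/1024,-9/32,-1/4,0 } ⇒ simplest -579/2048
RBBRBBRBBBBRB: Left { -1,-1/2,-3/8,-5/16,-19/64,-37/128,-73/256,-145/512,-579/2048 }, Right { -289/1024,-9/32,-1/4,0 } ⇒ simplest -1157/4096
RBBRBBRBBBBRBR: Left { -1,-1/2,-3/8,-5/16,-19/64,-37/128,-73/256,-145/512,-579/2048 }, Right { -1157/4096,-289/1024,-9/32,-1/4,0 } ⇒ simplest -2315/8192
RBBRBBRBBBBRBRR: Left { -1,-1/2,-3/8,-5/16,-19/64,-37/128,-73/256,-145/512,-579/2048 }, Right { -2315/8192,-1157/4096,-289/1024,-9/32,-1/4,0 } ⇒ simplest -4631/16384

-4631/16384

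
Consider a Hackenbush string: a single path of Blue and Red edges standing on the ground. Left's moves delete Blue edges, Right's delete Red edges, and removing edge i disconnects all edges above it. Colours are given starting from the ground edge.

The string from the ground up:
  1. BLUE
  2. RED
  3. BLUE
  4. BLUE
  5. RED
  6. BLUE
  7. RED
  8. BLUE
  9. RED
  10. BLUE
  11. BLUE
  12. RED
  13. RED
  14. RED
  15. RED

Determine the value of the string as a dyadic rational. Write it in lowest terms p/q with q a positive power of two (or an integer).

13665/16384

Recurse on prefixes of the 15-edge string BLUE RED BLUE BLUE RED BLUE RED BLUE RED BLUE BLUE RED RED RED RED:
val(B) = { 0 | — } gives 1
val(BR) = { 0 | 1 } gives 1/2
val(BRB) = { 0 1/2 | 1 } gives 3/4
val(BRBB) = { 0 1/2 3/4 | 1 } gives 7/8
val(BRBBR) = { 0 1/2 3/4 | 7/8 1 } gives 13/16
val(BRBBRB) = { 0 1/2 3/4 13/16 | 7/8 1 } gives 27/32
val(BRBBRBR) = { 0 1/2 3/4 13/16 | 27/32 7/8 1 } gives 53/64
val(BRBBRBRB) = { 0 1/2 3/4 13/16 53/64 | 27/32 7/8 1 } gives 107/128
val(BRBBRBRBR) = { 0 1/2 3/4 13/16 53/64 | 107/128 27/32 7/8 1 } gives 213/256
val(BRBBRBRBRB) = { 0 1/2 3/4 13/16 53/64 213/256 | 107/128 27/32 7/8 1 } gives 427/512
val(BRBBRBRBRBB) = { 0 1/2 3/4 13/16 53/64 213/256 427/512 | 107/128 27/32 7/8 1 } gives 855/1024
val(BRBBRBRBRBBR) = { 0 1/2 3/4 13/16 53/64 213/256 427/512 | 855/1024 107/128 27/32 7/8 1 } gives 1709/2048
val(BRBBRBRBRBBRR) = { 0 1/2 3/4 13/16 53/64 213/256 427/512 | 1709/2048 855/1024 107/128 27/32 7/8 1 } gives 3417/4096
val(BRBBRBRBRBBRRR) = { 0 1/2 3/4 13/16 53/64 213/256 427/512 | 3417/4096 1709/2048 855/1024 107/128 27/32 7/8 1 } gives 6833/8192
val(BRBBRBRBRBBRRRR) = { 0 1/2 3/4 13/16 53/64 213/256 427/512 | 6833/8192 3417/4096 1709/2048 855/1024 107/128 27/32 7/8 1 } gives 13665/16384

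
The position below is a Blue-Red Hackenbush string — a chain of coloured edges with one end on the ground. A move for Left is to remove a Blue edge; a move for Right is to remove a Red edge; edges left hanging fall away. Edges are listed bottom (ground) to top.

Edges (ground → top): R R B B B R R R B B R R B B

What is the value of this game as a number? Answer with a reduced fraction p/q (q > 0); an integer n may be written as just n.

-5017/4096

edge 1 of 14 (R): { none | 0 } gives -1
edge 2 of 14 (R): { none | -1,0 } gives -2
edge 3 of 14 (B): { -2 | -1,0 } gives -3/2
edge 4 of 14 (B): { -2,-3/2 | -1,0 } gives -5/4
edge 5 of 14 (B): { -2,-3/2,-5/4 | -1,0 } gives -9/8
edge 6 of 14 (R): { -2,-3/2,-5/4 | -9/8,-1,0 } gives -19/16
edge 7 of 14 (R): { -2,-3/2,-5/4 | -19/16,-9/8,-1,0 } gives -39/32
edge 8 of 14 (R): { -2,-3/2,-5/4 | -39/32,-19/16,-9/8,-1,0 } gives -79/64
edge 9 of 14 (B): { -2,-3/2,-5/4,-79/64 | -39/32,-19/16,-9/8,-1,0 } gives -157/128
edge 10 of 14 (B): { -2,-3/2,-5/4,-79/64,-157/128 | -39/32,-19/16,-9/8,-1,0 } gives -313/256
edge 11 of 14 (R): { -2,-3/2,-5/4,-79/64,-157/128 | -313/256,-39/32,-19/16,-9/8,-1,0 } gives -627/512
edge 12 of 14 (R): { -2,-3/2,-5/4,-79/64,-157/128 | -627/512,-313/256,-39/32,-19/16,-9/8,-1,0 } gives -1255/1024
edge 13 of 14 (B): { -2,-3/2,-5/4,-79/64,-157/128,-1255/1024 | -627/512,-313/256,-39/32,-19/16,-9/8,-1,0 } gives -2509/2048
edge 14 of 14 (B): { -2,-3/2,-5/4,-79/64,-157/128,-1255/1024,-2509/2048 | -627/512,-313/256,-39/32,-19/16,-9/8,-1,0 } gives -5017/4096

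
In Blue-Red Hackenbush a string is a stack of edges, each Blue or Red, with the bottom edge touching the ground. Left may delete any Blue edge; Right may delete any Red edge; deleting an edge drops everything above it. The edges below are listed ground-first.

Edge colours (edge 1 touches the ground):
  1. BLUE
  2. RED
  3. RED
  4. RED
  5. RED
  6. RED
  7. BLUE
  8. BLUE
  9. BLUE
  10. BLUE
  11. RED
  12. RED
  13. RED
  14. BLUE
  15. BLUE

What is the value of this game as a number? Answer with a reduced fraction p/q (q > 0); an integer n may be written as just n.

967/16384

Recurse on prefixes of the 15-edge string BLUE RED RED RED RED RED BLUE BLUE BLUE BLUE RED RED RED BLUE BLUE:
G(B) = { 0 | · } — 1
G(BR) = { 0 | 1 } — 1/2
G(BRR) = { 0 | 1/2; 1 } — 1/4
G(BRRR) = { 0 | 1/4; 1/2; 1 } — 1/8
G(BRRRR) = { 0 | 1/8; 1/4; 1/2; 1 } — 1/16
G(BRRRRR) = { 0 | 1/16; 1/8; 1/4; 1/2; 1 } — 1/32
G(BRRRRRB) = { 0; 1/32 | 1/16; 1/8; 1/4; 1/2; 1 } — 3/64
G(BRRRRRBB) = { 0; 1/32; 3/64 | 1/16; 1/8; 1/4; 1/2; 1 } — 7/128
G(BRRRRRBBB) = { 0; 1/32; 3/64; 7/128 | 1/16; 1/8; 1/4; 1/2; 1 } — 15/256
G(BRRRRRBBBB) = { 0; 1/32; 3/64; 7/128; 15/256 | 1/16; 1/8; 1/4; 1/2; 1 } — 31/512
G(BRRRRRBBBBR) = { 0; 1/32; 3/64; 7/128; 15/256 | 31/512; 1/16; 1/8; 1/4; 1/2; 1 } — 61/1024
G(BRRRRRBBBBRR) = { 0; 1/32; 3/64; 7/128; 15/256 | 61/1024; 31/512; 1/16; 1/8; 1/4; 1/2; 1 } — 121/2048
G(BRRRRRBBBBRRR) = { 0; 1/32; 3/64; 7/128; 15/256 | 121/2048; 61/1024; 31/512; 1/16; 1/8; 1/4; 1/2; 1 } — 241/4096
G(BRRRRRBBBBRRRB) = { 0; 1/32; 3/64; 7/128; 15/256; 241/4096 | 121/2048; 61/1024; 31/512; 1/16; 1/8; 1/4; 1/2; 1 } — 483/8192
G(BRRRRRBBBBRRRBB) = { 0; 1/32; 3/64; 7/128; 15/256; 241/4096; 483/8192 | 121/2048; 61/1024; 31/512; 1/16; 1/8; 1/4; 1/2; 1 } — 967/16384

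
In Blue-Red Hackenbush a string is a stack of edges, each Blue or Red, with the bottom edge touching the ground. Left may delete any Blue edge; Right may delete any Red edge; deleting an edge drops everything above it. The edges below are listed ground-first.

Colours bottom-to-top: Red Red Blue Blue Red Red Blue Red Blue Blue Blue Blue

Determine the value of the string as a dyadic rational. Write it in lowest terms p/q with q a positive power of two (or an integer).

1 of 12 · R · max L −∞ · min R 0 → -1
2 of 12 · RR · max L −∞ · min R -1 → -2
3 of 12 · RRB · max L -2 · min R -1 → -3/2
4 of 12 · RRBB · max L -3/2 · min R -1 → -5/4
5 of 12 · RRBBR · max L -3/2 · min R -5/4 → -11/8
6 of 12 · RRBBRR · max L -3/2 · min R -11/8 → -23/16
7 of 12 · RRBBRRB · max L -23/16 · min R -11/8 → -45/32
8 of 12 · RRBBRRBR · max L -23/16 · min R -45/32 → -91/64
9 of 12 · RRBBRRBRB · max L -91/64 · min R -45/32 → -181/128
10 of 12 · RRBBRRBRBB · max L -181/128 · min R -45/32 → -361/256
11 of 12 · RRBBRRBRBBB · max L -361/256 · min R -45/32 → -721/512
12 of 12 · RRBBRRBRBBBB · max L -721/512 · min R -45/32 → -1441/1024

-1441/1024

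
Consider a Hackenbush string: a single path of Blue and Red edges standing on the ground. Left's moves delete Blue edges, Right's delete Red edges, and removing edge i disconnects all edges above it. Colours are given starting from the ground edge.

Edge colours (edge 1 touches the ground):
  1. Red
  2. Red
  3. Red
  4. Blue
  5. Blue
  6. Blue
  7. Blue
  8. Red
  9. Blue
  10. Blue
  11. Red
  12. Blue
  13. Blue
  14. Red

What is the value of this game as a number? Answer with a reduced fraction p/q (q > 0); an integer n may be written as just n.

R: Left { — }, Right { 0 } = simplest -1
RR: Left { — }, Right { -1, 0 } = simplest -2
RRR: Left { — }, Right { -2, -1, 0 } = simplest -3
RRRB: Left { -3 }, Right { -2, -1, 0 } = simplest -5/2
RRRBB: Left { -3, -5/2 }, Right { -2, -1, 0 } = simplest -9/4
RRRBBB: Left { -3, -5/2, -9/4 }, Right { -2, -1, 0 } = simplest -17/8
RRRBBBB: Left { -3, -5/2, -9/4, -17/8 }, Right { -2, -1, 0 } = simplest -33/16
RRRBBBBR: Left { -3, -5/2, -9/4, -17/8 }, Right { -33/16, -2, -1, 0 } = simplest -67/32
RRRBBBBRB: Left { -3, -5/2, -9/4, -17/8, -67/32 }, Right { -33/16, -2, -1, 0 } = simplest -133/64
RRRBBBBRBB: Left { -3, -5/2, -9/4, -17/8, -67/32, -133/64 }, Right { -33/16, -2, -1, 0 } = simplest -265/128
RRRBBBBRBBR: Left { -3, -5/2, -9/4, -17/8, -67/32, -133/64 }, Right { -265/128, -33/16, -2, -1, 0 } = simplest -531/256
RRRBBBBRBBRB: Left { -3, -5/2, -9/4, -17/8, -67/32, -133/64, -531/256 }, Right { -265/128, -33/16, -2, -1, 0 } = simplest -1061/512
RRRBBBBRBBRBB: Left { -3, -5/2, -9/4, -17/8, -67/32, -133/64, -531/256, -1061/512 }, Right { -265/128, -33/16, -2, -1, 0 } = simplest -2121/1024
RRRBBBBRBBRBBR: Left { -3, -5/2, -9/4, -17/8, -67/32, -133/64, -531/256, -1061/512 }, Right { -2121/1024, -265/128, -33/16, -2, -1, 0 } = simplest -4243/2048

-4243/2048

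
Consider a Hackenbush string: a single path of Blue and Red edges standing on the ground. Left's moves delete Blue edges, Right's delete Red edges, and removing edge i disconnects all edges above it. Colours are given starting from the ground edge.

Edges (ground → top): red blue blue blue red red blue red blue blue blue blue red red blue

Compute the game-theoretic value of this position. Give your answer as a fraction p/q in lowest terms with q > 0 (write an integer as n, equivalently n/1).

-3341/16384

Prefix values for red blue blue blue red red blue red blue blue blue blue red red blue via {L|R} + simplicity:
1 of 15 · r · max L −∞ · min R 0 -> -1
2 of 15 · rb · max L -1 · min R 0 -> -1/2
3 of 15 · rbb · max L -1/2 · min R 0 -> -1/4
4 of 15 · rbbb · max L -1/4 · min R 0 -> -1/8
5 of 15 · rbbbr · max L -1/4 · min R -1/8 -> -3/16
6 of 15 · rbbbrr · max L -1/4 · min R -3/16 -> -7/32
7 of 15 · rbbbrrb · max L -7/32 · min R -3/16 -> -13/64
8 of 15 · rbbbrrbr · max L -7/32 · min R -13/64 -> -27/128
9 of 15 · rbbbrrbrb · max L -27/128 · min R -13/64 -> -53/256
10 of 15 · rbbbrrbrbb · max L -53/256 · min R -13/64 -> -105/512
11 of 15 · rbbbrrbrbbb · max L -105/512 · min R -13/64 -> -209/1024
12 of 15 · rbbbrrbrbbbb · max L -209/1024 · min R -13/64 -> -417/2048
13 of 15 · rbbbrrbrbbbbr · max L -209/1024 · min R -417/2048 -> -835/4096
14 of 15 · rbbbrrbrbbbbrr · max L -209/1024 · min R -835/4096 -> -1671/8192
15 of 15 · rbbbrrbrbbbbrrb · max L -1671/8192 · min R -835/4096 -> -3341/16384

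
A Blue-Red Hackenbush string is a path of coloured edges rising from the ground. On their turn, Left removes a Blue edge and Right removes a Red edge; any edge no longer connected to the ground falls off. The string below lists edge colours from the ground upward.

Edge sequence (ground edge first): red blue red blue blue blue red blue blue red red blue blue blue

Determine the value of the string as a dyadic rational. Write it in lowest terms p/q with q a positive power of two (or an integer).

-4401/8192

Recurse on prefixes of the 14-edge string red blue red blue blue blue red blue blue red red blue blue blue:
G(r) = { (no moves) | 0 } so -1
G(rb) = { -1 | 0 } so -1/2
G(rbr) = { -1 | -1/2, 0 } so -3/4
G(rbrb) = { -1, -3/4 | -1/2, 0 } so -5/8
G(rbrbb) = { -1, -3/4, -5/8 | -1/2, 0 } so -9/16
G(rbrbbb) = { -1, -3/4, -5/8, -9/16 | -1/2, 0 } so -17/32
G(rbrbbbr) = { -1, -3/4, -5/8, -9/16 | -17/32, -1/2, 0 } so -35/64
G(rbrbbbrb) = { -1, -3/4, -5/8, -9/16, -35/64 | -17/32, -1/2, 0 } so -69/128
G(rbrbbbrbb) = { -1, -3/4, -5/8, -9/16, -35/64, -69/128 | -17/32, -1/2, 0 } so -137/256
G(rbrbbbrbbr) = { -1, -3/4, -5/8, -9/16, -35/64, -69/128 | -137/256, -17/32, -1/2, 0 } so -275/512
G(rbrbbbrbbrr) = { -1, -3/4, -5/8, -9/16, -35/64, -69/128 | -275/512, -137/256, -17/32, -1/2, 0 } so -551/1024
G(rbrbbbrbbrrb) = { -1, -3/4, -5/8, -9/16, -35/64, -69/128, -551/1024 | -275/512, -137/256, -17/32, -1/2, 0 } so -1101/2048
G(rbrbbbrbbrrbb) = { -1, -3/4, -5/8, -9/16, -35/64, -69/128, -551/1024, -1101/2048 | -275/512, -137/256, -17/32, -1/2, 0 } so -2201/4096
G(rbrbbbrbbrrbbb) = { -1, -3/4, -5/8, -9/16, -35/64, -69/128, -551/1024, -1101/2048, -2201/4096 | -275/512, -137/256, -17/32, -1/2, 0 } so -4401/8192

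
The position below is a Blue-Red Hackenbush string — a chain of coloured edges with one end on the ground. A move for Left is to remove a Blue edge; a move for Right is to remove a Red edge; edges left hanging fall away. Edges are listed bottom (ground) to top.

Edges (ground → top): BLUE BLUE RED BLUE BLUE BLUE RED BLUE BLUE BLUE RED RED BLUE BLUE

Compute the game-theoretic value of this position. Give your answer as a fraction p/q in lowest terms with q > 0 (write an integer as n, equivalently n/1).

Build value(s[:k]) for k = 1..14, string s = BLUE BLUE RED BLUE BLUE BLUE RED BLUE BLUE BLUE RED RED BLUE BLUE.
B: Left { 0 }, Right { — } gives simplest 1
BB: Left { 0, 1 }, Right { — } gives simplest 2
BBR: Left { 0, 1 }, Right { 2 } gives simplest 3/2
BBRB: Left { 0, 1, 3/2 }, Right { 2 } gives simplest 7/4
BBRBB: Left { 0, 1, 3/2, 7/4 }, Right { 2 } gives simplest 15/8
BBRBBB: Left { 0, 1, 3/2, 7/4, 15/8 }, Right { 2 } gives simplest 31/16
BBRBBBR: Left { 0, 1, 3/2, 7/4, 15/8 }, Right { 31/16, 2 } gives simplest 61/32
BBRBBBRB: Left { 0, 1, 3/2, 7/4, 15/8, 61/32 }, Right { 31/16, 2 } gives simplest 123/64
BBRBBBRBB: Left { 0, 1, 3/2, 7/4, 15/8, 61/32, 123/64 }, Right { 31/16, 2 } gives simplest 247/128
BBRBBBRBBB: Left { 0, 1, 3/2, 7/4, 15/8, 61/32, 123/64, 247/128 }, Right { 31/16, 2 } gives simplest 495/256
BBRBBBRBBBR: Left { 0, 1, 3/2, 7/4, 15/8, 61/32, 123/64, 247/128 }, Right { 495/256, 31/16, 2 } gives simplest 989/512
BBRBBBRBBBRR: Left { 0, 1, 3/2, 7/4, 15/8, 61/32, 123/64, 247/128 }, Right { 989/512, 495/256, 31/16, 2 } gives simplest 1977/1024
BBRBBBRBBBRRB: Left { 0, 1, 3/2, 7/4, 15/8, 61/32, 123/64, 247/128, 1977/1024 }, Right { 989/512, 495/256, 31/16, 2 } gives simplest 3955/2048
BBRBBBRBBBRRBB: Left { 0, 1, 3/2, 7/4, 15/8, 61/32, 123/64, 247/128, 1977/1024, 3955/2048 }, Right { 989/512, 495/256, 31/16, 2 } gives simplest 7911/4096

7911/4096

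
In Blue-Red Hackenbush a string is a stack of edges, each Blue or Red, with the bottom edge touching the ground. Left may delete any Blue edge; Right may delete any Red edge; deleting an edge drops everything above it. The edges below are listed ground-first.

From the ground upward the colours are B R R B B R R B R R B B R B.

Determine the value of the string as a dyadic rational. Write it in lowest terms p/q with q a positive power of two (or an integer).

Build val(s[:k]) for k = 1..14, string s = B R R B B R R B R R B B R B.
val(B) = { 0 |  } gives 1
val(BR) = { 0 | 1 } gives 1/2
val(BRR) = { 0 | 1/2, 1 } gives 1/4
val(BRRB) = { 0, 1/4 | 1/2, 1 } gives 3/8
val(BRRBB) = { 0, 1/4, 3/8 | 1/2, 1 } gives 7/16
val(BRRBBR) = { 0, 1/4, 3/8 | 7/16, 1/2, 1 } gives 13/32
val(BRRBBRR) = { 0, 1/4, 3/8 | 13/32, 7/16, 1/2, 1 } gives 25/64
val(BRRBBRRB) = { 0, 1/4, 3/8, 25/64 | 13/32, 7/16, 1/2, 1 } gives 51/128
val(BRRBBRRBR) = { 0, 1/4, 3/8, 25/64 | 51/128, 13/32, 7/16, 1/2, 1 } gives 101/256
val(BRRBBRRBRR) = { 0, 1/4, 3/8, 25/64 | 101/256, 51/128, 13/32, 7/16, 1/2, 1 } gives 201/512
val(BRRBBRRBRRB) = { 0, 1/4, 3/8, 25/64, 201/512 | 101/256, 51/128, 13/32, 7/16, 1/2, 1 } gives 403/1024
val(BRRBBRRBRRBB) = { 0, 1/4, 3/8, 25/64, 201/512, 403/1024 | 101/256, 51/128, 13/32, 7/16, 1/2, 1 } gives 807/2048
val(BRRBBRRBRRBBR) = { 0, 1/4, 3/8, 25/64, 201/512, 403/1024 | 807/2048, 101/256, 51/128, 13/32, 7/16, 1/2, 1 } gives 1613/4096
val(BRRBBRRBRRBBRB) = { 0, 1/4, 3/8, 25/64, 201/512, 403/1024, 1613/4096 | 807/2048, 101/256, 51/128, 13/32, 7/16, 1/2, 1 } gives 3227/8192

3227/8192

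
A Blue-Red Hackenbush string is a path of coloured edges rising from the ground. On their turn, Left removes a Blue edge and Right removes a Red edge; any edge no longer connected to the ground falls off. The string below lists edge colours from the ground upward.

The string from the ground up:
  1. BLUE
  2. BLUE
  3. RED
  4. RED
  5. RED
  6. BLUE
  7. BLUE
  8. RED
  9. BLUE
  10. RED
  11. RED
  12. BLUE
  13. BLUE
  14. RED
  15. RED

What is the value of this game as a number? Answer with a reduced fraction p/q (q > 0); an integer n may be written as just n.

9881/8192

Recurse on prefixes of the 15-edge string BLUE BLUE RED RED RED BLUE BLUE RED BLUE RED RED BLUE BLUE RED RED:
g_1 [B]  L=[0]  R=[—]  ⇒ 1
g_2 [BB]  L=[0,1]  R=[—]  ⇒ 2
g_3 [BBR]  L=[0,1]  R=[2]  ⇒ 3/2
g_4 [BBRR]  L=[0,1]  R=[3/2,2]  ⇒ 5/4
g_5 [BBRRR]  L=[0,1]  R=[5/4,3/2,2]  ⇒ 9/8
g_6 [BBRRRB]  L=[0,1,9/8]  R=[5/4,3/2,2]  ⇒ 19/16
g_7 [BBRRRBB]  L=[0,1,9/8,19/16]  R=[5/4,3/2,2]  ⇒ 39/32
g_8 [BBRRRBBR]  L=[0,1,9/8,19/16]  R=[39/32,5/4,3/2,2]  ⇒ 77/64
g_9 [BBRRRBBRB]  L=[0,1,9/8,19/16,77/64]  R=[39/32,5/4,3/2,2]  ⇒ 155/128
g_10 [BBRRRBBRBR]  L=[0,1,9/8,19/16,77/64]  R=[155/128,39/32,5/4,3/2,2]  ⇒ 309/256
g_11 [BBRRRBBRBRR]  L=[0,1,9/8,19/16,77/64]  R=[309/256,155/128,39/32,5/4,3/2,2]  ⇒ 617/512
g_12 [BBRRRBBRBRRB]  L=[0,1,9/8,19/16,77/64,617/512]  R=[309/256,155/128,39/32,5/4,3/2,2]  ⇒ 1235/1024
g_13 [BBRRRBBRBRRBB]  L=[0,1,9/8,19/16,77/64,617/512,1235/1024]  R=[309/256,155/128,39/32,5/4,3/2,2]  ⇒ 2471/2048
g_14 [BBRRRBBRBRRBBR]  L=[0,1,9/8,19/16,77/64,617/512,1235/1024]  R=[2471/2048,309/256,155/128,39/32,5/4,3/2,2]  ⇒ 4941/4096
g_15 [BBRRRBBRBRRBBRR]  L=[0,1,9/8,19/16,77/64,617/512,1235/1024]  R=[4941/4096,2471/2048,309/256,155/128,39/32,5/4,3/2,2]  ⇒ 9881/8192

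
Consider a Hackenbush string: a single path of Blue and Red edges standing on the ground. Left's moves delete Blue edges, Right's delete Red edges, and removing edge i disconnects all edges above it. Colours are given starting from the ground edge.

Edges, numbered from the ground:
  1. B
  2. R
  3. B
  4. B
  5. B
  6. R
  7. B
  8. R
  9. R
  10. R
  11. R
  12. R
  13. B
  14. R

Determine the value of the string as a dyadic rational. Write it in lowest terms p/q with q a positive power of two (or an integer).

7429/8192

G(B) = { 0 | none } = 1
G(BR) = { 0 | 1 } = 1/2
G(BRB) = { 0,1/2 | 1 } = 3/4
G(BRBB) = { 0,1/2,3/4 | 1 } = 7/8
G(BRBBB) = { 0,1/2,3/4,7/8 | 1 } = 15/16
G(BRBBBR) = { 0,1/2,3/4,7/8 | 15/16,1 } = 29/32
G(BRBBBRB) = { 0,1/2,3/4,7/8,29/32 | 15/16,1 } = 59/64
G(BRBBBRBR) = { 0,1/2,3/4,7/8,29/32 | 59/64,15/16,1 } = 117/128
G(BRBBBRBRR) = { 0,1/2,3/4,7/8,29/32 | 117/128,59/64,15/16,1 } = 233/256
G(BRBBBRBRRR) = { 0,1/2,3/4,7/8,29/32 | 233/256,117/128,59/64,15/16,1 } = 465/512
G(BRBBBRBRRRR) = { 0,1/2,3/4,7/8,29/32 | 465/512,233/256,117/128,59/64,15/16,1 } = 929/1024
G(BRBBBRBRRRRR) = { 0,1/2,3/4,7/8,29/32 | 929/1024,465/512,233/256,117/128,59/64,15/16,1 } = 1857/2048
G(BRBBBRBRRRRRB) = { 0,1/2,3/4,7/8,29/32,1857/2048 | 929/1024,465/512,233/256,117/128,59/64,15/16,1 } = 3715/4096
G(BRBBBRBRRRRRBR) = { 0,1/2,3/4,7/8,29/32,1857/2048 | 3715/4096,929/1024,465/512,233/256,117/128,59/64,15/16,1 } = 7429/8192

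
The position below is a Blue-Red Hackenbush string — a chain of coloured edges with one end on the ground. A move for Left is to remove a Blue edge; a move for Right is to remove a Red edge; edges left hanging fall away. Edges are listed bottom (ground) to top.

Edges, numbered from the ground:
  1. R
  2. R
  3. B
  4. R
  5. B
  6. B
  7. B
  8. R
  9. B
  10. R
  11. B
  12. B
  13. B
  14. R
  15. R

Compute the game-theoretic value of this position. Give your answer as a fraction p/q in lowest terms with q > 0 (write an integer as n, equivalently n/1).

Build value(s[:k]) for k = 1..15, string s = R R B R B B B R B R B B B R R.
edge 1 of 15 (R): { ∅ | 0 } => -1
edge 2 of 15 (R): { ∅ | -1, 0 } => -2
edge 3 of 15 (B): { -2 | -1, 0 } => -3/2
edge 4 of 15 (R): { -2 | -3/2, -1, 0 } => -7/4
edge 5 of 15 (B): { -2, -7/4 | -3/2, -1, 0 } => -13/8
edge 6 of 15 (B): { -2, -7/4, -13/8 | -3/2, -1, 0 } => -25/16
edge 7 of 15 (B): { -2, -7/4, -13/8, -25/16 | -3/2, -1, 0 } => -49/32
edge 8 of 15 (R): { -2, -7/4, -13/8, -25/16 | -49/32, -3/2, -1, 0 } => -99/64
edge 9 of 15 (B): { -2, -7/4, -13/8, -25/16, -99/64 | -49/32, -3/2, -1, 0 } => -197/128
edge 10 of 15 (R): { -2, -7/4, -13/8, -25/16, -99/64 | -197/128, -49/32, -3/2, -1, 0 } => -395/256
edge 11 of 15 (B): { -2, -7/4, -13/8, -25/16, -99/64, -395/256 | -197/128, -49/32, -3/2, -1, 0 } => -789/512
edge 12 of 15 (B): { -2, -7/4, -13/8, -25/16, -99/64, -395/256, -789/512 | -197/128, -49/32, -3/2, -1, 0 } => -1577/1024
edge 13 of 15 (B): { -2, -7/4, -13/8, -25/16, -99/64, -395/256, -789/512, -1577/1024 | -197/128, -49/32, -3/2, -1, 0 } => -3153/2048
edge 14 of 15 (R): { -2, -7/4, -13/8, -25/16, -99/64, -395/256, -789/512, -1577/1024 | -3153/2048, -197/128, -49/32, -3/2, -1, 0 } => -6307/4096
edge 15 of 15 (R): { -2, -7/4, -13/8, -25/16, -99/64, -395/256, -789/512, -1577/1024 | -6307/4096, -3153/2048, -197/128, -49/32, -3/2, -1, 0 } => -12615/8192

-12615/8192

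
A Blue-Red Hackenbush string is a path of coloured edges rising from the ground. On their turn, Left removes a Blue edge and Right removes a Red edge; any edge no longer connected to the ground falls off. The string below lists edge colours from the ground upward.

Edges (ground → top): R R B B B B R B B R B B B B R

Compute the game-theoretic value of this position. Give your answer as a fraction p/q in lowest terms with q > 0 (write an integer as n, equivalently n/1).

-8771/8192

Build G(s[:k]) for k = 1..15, string s = R R B B B B R B B R B B B B R.
G(R) = { ∅ | 0 } = -1
G(RR) = { ∅ | -1 0 } = -2
G(RRB) = { -2 | -1 0 } = -3/2
G(RRBB) = { -2 -3/2 | -1 0 } = -5/4
G(RRBBB) = { -2 -3/2 -5/4 | -1 0 } = -9/8
G(RRBBBB) = { -2 -3/2 -5/4 -9/8 | -1 0 } = -17/16
G(RRBBBBR) = { -2 -3/2 -5/4 -9/8 | -17/16 -1 0 } = -35/32
G(RRBBBBRB) = { -2 -3/2 -5/4 -9/8 -35/32 | -17/16 -1 0 } = -69/64
G(RRBBBBRBB) = { -2 -3/2 -5/4 -9/8 -35/32 -69/64 | -17/16 -1 0 } = -137/128
G(RRBBBBRBBR) = { -2 -3/2 -5/4 -9/8 -35/32 -69/64 | -137/128 -17/16 -1 0 } = -275/256
G(RRBBBBRBBRB) = { -2 -3/2 -5/4 -9/8 -35/32 -69/64 -275/256 | -137/128 -17/16 -1 0 } = -549/512
G(RRBBBBRBBRBB) = { -2 -3/2 -5/4 -9/8 -35/32 -69/64 -275/256 -549/512 | -137/128 -17/16 -1 0 } = -1097/1024
G(RRBBBBRBBRBBB) = { -2 -3/2 -5/4 -9/8 -35/32 -69/64 -275/256 -549/512 -1097/1024 | -137/128 -17/16 -1 0 } = -2193/2048
G(RRBBBBRBBRBBBB) = { -2 -3/2 -5/4 -9/8 -35/32 -69/64 -275/256 -549/512 -1097/1024 -2193/2048 | -137/128 -17/16 -1 0 } = -4385/4096
G(RRBBBBRBBRBBBBR) = { -2 -3/2 -5/4 -9/8 -35/32 -69/64 -275/256 -549/512 -1097/1024 -2193/2048 | -4385/4096 -137/128 -17/16 -1 0 } = -8771/8192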